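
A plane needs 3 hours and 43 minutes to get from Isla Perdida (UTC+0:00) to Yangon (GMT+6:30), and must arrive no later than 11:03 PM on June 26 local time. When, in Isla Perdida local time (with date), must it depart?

12:50 PM on Jun 26

Target arrival in UTC: 11:03 PM − 6:30 = 4:33 PM on Jun 26.
Subtract 3 hours and 43 minutes → departure 12:50 PM UTC on Jun 26.
Isla Perdida is UTC+0, so departure is 12:50 PM on Jun 26.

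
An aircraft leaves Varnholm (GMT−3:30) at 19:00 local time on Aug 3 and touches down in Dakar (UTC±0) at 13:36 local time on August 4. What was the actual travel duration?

Departure in UTC: 19:00 + 3:30 = 22:30 on Aug 3.
Arrival is already UTC: 13:36 on Aug 4.
Elapsed = 13:36 − 22:30 (+1 day) = 15 hours 6 minutes.

15 hours 6 minutes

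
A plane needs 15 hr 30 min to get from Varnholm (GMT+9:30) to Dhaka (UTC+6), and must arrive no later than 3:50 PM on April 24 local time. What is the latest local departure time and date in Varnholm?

Target arrival in UTC: 3:50 PM − 6:00 = 9:50 AM on Apr 24.
Subtract 15 hours and 30 minutes → departure 6:20 PM UTC on Apr 23.
Varnholm is UTC+9:30: 6:20 PM + 9:30 = 3:50 AM on Apr 24.

3:50 AM on April 24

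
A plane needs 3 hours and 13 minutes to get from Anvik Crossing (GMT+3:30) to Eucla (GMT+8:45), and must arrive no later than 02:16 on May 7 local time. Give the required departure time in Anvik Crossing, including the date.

17:48 on May 6

Target arrival in UTC: 02:16 − 8:45 = 17:31 on May 6.
Subtract 3 hours and 13 minutes → departure 14:18 UTC on May 6.
Anvik Crossing is UTC+3:30: 14:18 + 3:30 = 17:48 on May 6.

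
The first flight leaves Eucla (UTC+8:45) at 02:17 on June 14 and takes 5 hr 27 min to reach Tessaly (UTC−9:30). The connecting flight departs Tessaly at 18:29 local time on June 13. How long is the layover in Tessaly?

Convert departure to UTC: 02:17 − 8:45 = 17:32 UTC on Jun 13.
Add 5 hours 27 minutes flight time → 22:59 UTC.
Tessaly is UTC−9:30, so local arrival = 22:59 − 9:30 = 13:29 on Jun 13.
Layover = 18:29 − 13:29 = 5 hours.

5 hours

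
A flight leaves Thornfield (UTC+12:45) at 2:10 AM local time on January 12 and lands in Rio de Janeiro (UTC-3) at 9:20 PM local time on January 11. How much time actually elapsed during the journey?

10 hours 55 minutes

Departure in UTC: 2:10 AM − 12:45 = 1:25 PM on Jan 11.
Arrival in UTC: 9:20 PM + 3:00 = 12:20 AM on Jan 12.
Elapsed = 12:20 AM − 1:25 PM (+1 day) = 10 hours 55 minutes.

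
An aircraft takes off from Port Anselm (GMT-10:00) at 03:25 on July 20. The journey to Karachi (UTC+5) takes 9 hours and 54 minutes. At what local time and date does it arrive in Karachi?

Convert departure to UTC: 03:25 + 10:00 = 13:25 UTC on Jul 20.
Add 9 hours 54 minutes travel time → 23:19 UTC.
Karachi is UTC+5:00, so local arrival = 23:19 + 5:00 = 04:19 on Jul 21.

04:19 on July 21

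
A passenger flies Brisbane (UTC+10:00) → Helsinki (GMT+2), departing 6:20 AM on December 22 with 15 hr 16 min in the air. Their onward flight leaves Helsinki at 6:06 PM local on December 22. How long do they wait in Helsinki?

4 hours 30 minutes

Convert departure to UTC: 6:20 AM − 10:00 = 8:20 PM UTC on Dec 21.
Add 15 hours 16 minutes flight time → 11:36 AM UTC (Dec 22).
Helsinki is UTC+2:00, so local arrival = 11:36 AM + 2:00 = 1:36 PM on Dec 22.
Layover = 6:06 PM − 1:36 PM = 4 hours 30 minutes.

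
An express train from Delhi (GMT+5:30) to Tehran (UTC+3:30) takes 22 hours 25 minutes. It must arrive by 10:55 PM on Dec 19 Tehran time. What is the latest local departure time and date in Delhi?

2:30 AM on December 19

Target arrival in UTC: 10:55 PM − 3:30 = 7:25 PM on Dec 19.
Subtract 22 hours and 25 minutes → departure 9:00 PM UTC on Dec 18.
Delhi is UTC+5:30: 9:00 PM + 5:30 = 2:30 AM on Dec 19.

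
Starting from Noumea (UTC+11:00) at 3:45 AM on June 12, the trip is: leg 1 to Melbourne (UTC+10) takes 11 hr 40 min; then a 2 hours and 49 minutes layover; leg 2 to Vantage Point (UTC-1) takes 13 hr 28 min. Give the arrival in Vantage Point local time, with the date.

7:42 PM on Jun 12

Convert departure to UTC: 3:45 AM − 11:00 = 4:45 PM UTC on Jun 11.
Add 11 hours and 40 minutes leg 1 → 4:25 AM UTC (Jun 12).
Add 2 hours and 49 minutes layover in Melbourne → 7:14 AM UTC.
Add 13 hours and 28 minutes leg 2 → 8:42 PM UTC.
Vantage Point is UTC−1:00, so local arrival = 8:42 PM − 1:00 = 7:42 PM on Jun 12.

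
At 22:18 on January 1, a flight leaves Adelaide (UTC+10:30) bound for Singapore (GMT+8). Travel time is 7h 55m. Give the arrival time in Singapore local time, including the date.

Singapore is 2:30 behind Adelaide.
After 7 hours 55 minutes it is 06:13 (Jan 2) in Adelaide.
Shift by the zone difference: 06:13 − 2:30 = 03:43 on Jan 2 in Singapore.

03:43 on January 2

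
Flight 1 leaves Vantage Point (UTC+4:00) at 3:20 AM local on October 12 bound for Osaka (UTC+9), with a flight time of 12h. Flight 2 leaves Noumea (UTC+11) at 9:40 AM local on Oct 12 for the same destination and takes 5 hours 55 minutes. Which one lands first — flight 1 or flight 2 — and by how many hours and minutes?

the second, by 6 hours 45 minutes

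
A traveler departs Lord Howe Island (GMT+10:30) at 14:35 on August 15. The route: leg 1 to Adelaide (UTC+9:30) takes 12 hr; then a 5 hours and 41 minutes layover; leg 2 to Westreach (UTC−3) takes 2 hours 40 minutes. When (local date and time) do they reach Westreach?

Convert departure to UTC: 14:35 − 10:30 = 04:05 UTC on Aug 15.
Add 12 hours leg 1 → 16:05 UTC.
Add 5 hours 41 minutes layover in Adelaide → 21:46 UTC.
Add 2 hours and 40 minutes leg 2 → 00:26 UTC (Aug 16).
Westreach is UTC−3:00, so local arrival = 00:26 − 3:00 = 21:26 on Aug 15.

21:26 on August 15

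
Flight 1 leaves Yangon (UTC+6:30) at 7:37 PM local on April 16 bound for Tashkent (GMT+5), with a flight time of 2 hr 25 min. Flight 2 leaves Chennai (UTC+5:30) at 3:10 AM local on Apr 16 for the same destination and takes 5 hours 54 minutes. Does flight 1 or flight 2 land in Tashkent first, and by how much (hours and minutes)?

the second, by 11 hours 58 minutes

Flight 1 in UTC: 7:37 PM − 6:30 = 1:07 PM on Apr 16.
+2 hours 25 minutes → arrive 3:32 PM UTC on Apr 16.
Flight 2 in UTC: 3:10 AM − 5:30 = 9:40 PM on Apr 15.
+5 hours and 54 minutes → arrive 3:34 AM UTC on Apr 16.
Flight 2 lands earlier by 11 hours 58 minutes.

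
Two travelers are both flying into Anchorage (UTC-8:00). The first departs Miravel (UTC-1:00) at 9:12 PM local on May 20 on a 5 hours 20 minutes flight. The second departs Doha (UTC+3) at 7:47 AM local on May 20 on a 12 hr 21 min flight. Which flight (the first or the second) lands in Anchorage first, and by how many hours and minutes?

Flight 1 in UTC: 9:12 PM + 1:00 = 10:12 PM on May 20.
+5 hours and 20 minutes → arrive 3:32 AM UTC on May 21.
Flight 2 in UTC: 7:47 AM − 3:00 = 4:47 AM on May 20.
+12 hours 21 minutes → arrive 5:08 PM UTC on May 20.
Flight 2 lands earlier by 10 hours 24 minutes.

the second, by 10 hours 24 minutes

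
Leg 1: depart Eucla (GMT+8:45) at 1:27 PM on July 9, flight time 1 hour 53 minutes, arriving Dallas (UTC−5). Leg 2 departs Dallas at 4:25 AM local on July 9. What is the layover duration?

2 hours 50 minutes

Convert departure to UTC: 1:27 PM − 8:45 = 4:42 AM UTC on Jul 9.
Add 1 hour and 53 minutes flight time → 6:35 AM UTC.
Dallas is UTC−5:00, so local arrival = 6:35 AM − 5:00 = 1:35 AM on Jul 9.
Layover = 4:25 AM − 1:35 AM = 2 hours 50 minutes.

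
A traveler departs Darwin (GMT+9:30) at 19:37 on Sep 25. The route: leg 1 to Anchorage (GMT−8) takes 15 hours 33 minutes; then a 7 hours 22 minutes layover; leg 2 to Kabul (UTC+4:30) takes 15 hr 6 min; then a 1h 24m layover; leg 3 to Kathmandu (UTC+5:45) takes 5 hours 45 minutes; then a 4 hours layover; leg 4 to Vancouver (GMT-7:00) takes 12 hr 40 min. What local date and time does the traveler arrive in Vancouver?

16:57 on September 27

Convert departure to UTC: 19:37 − 9:30 = 10:07 UTC on Sep 25.
Add 15 hours 33 minutes leg 1 → 01:40 UTC (Sep 26).
Add 7 hours 22 minutes layover in Anchorage → 09:02 UTC.
Add 15 hours 6 minutes leg 2 → 00:08 UTC (Sep 27).
Add 1 hour 24 minutes layover in Kabul → 01:32 UTC.
Add 5 hours 45 minutes leg 3 → 07:17 UTC.
Add 4 hours layover in Kathmandu → 11:17 UTC.
Add 12 hours 40 minutes leg 4 → 23:57 UTC.
Vancouver is UTC−7:00, so local arrival = 23:57 − 7:00 = 16:57 on Sep 27.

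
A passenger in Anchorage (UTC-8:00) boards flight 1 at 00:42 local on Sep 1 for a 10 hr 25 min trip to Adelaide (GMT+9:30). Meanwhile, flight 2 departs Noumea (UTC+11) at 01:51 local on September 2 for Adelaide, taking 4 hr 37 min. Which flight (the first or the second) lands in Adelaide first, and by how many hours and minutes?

Flight 1 in UTC: 00:42 + 8:00 = 08:42 on Sep 1.
+10 hours and 25 minutes → arrive 19:07 UTC on Sep 1.
Flight 2 in UTC: 01:51 − 11:00 = 14:51 on Sep 1.
+4 hours 37 minutes → arrive 19:28 UTC on Sep 1.
Flight 1 lands earlier by 21 minutes.

the first, by 21 minutes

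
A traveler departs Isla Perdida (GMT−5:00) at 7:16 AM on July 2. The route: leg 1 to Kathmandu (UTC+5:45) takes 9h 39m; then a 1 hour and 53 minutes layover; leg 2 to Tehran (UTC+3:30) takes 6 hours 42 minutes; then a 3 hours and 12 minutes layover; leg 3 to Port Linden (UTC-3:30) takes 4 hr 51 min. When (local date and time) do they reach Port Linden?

11:03 AM on Jul 3

Convert departure to UTC: 7:16 AM + 5:00 = 12:16 PM UTC on Jul 2.
Add 9 hours and 39 minutes leg 1 → 9:55 PM UTC.
Add 1 hour 53 minutes layover in Kathmandu → 11:48 PM UTC.
Add 6 hours 42 minutes leg 2 → 6:30 AM UTC (Jul 3).
Add 3 hours and 12 minutes layover in Tehran → 9:42 AM UTC.
Add 4 hours 51 minutes leg 3 → 2:33 PM UTC.
Port Linden is UTC−3:30, so local arrival = 2:33 PM − 3:30 = 11:03 AM on Jul 3.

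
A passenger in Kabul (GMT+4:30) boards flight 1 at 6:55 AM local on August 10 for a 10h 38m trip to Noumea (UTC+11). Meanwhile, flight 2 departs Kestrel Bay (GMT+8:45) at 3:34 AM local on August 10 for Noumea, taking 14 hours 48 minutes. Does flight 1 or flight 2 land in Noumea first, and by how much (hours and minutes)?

the second, by 3 hours 26 minutes

Flight 1 in UTC: 6:55 AM − 4:30 = 2:25 AM on Aug 10.
+10 hours and 38 minutes → arrive 1:03 PM UTC on Aug 10.
Flight 2 in UTC: 3:34 AM − 8:45 = 6:49 PM on Aug 9.
+14 hours and 48 minutes → arrive 9:37 AM UTC on Aug 10.
Flight 2 lands earlier by 3 hours 26 minutes.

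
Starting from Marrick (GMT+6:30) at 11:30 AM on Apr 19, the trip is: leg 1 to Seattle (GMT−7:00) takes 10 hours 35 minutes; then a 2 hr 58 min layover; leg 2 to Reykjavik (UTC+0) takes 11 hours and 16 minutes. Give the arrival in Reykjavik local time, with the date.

Convert departure to UTC: 11:30 AM − 6:30 = 5:00 AM UTC on Apr 19.
Add 10 hours 35 minutes leg 1 → 3:35 PM UTC.
Add 2 hours 58 minutes layover in Seattle → 6:33 PM UTC.
Add 11 hours 16 minutes leg 2 → 5:49 AM UTC (Apr 20).
Reykjavik is UTC+0, so local arrival is the same: 5:49 AM on Apr 20.

5:49 AM on Apr 20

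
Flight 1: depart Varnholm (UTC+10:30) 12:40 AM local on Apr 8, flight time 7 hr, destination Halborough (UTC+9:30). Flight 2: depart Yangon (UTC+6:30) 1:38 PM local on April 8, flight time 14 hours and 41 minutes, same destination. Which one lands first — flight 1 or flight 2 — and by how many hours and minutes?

Flight 1 in UTC: 12:40 AM − 10:30 = 2:10 PM on Apr 7.
+7 hours → arrive 9:10 PM UTC on Apr 7.
Flight 2 in UTC: 1:38 PM − 6:30 = 7:08 AM on Apr 8.
+14 hours and 41 minutes → arrive 9:49 PM UTC on Apr 8.
Flight 1 lands earlier by 24 hours 39 minutes.

the first, by 24 hours 39 minutes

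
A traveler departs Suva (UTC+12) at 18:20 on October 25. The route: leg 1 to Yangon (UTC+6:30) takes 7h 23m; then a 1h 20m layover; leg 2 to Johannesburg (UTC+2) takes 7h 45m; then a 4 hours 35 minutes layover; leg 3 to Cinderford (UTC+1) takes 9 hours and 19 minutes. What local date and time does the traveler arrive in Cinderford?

13:42 on October 26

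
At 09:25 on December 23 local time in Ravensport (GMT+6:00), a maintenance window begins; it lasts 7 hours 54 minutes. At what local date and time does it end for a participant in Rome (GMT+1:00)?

Convert start to UTC: 09:25 − 6:00 = 03:25 UTC on Dec 23.
Add 7 hours 54 minutes duration → 11:19 UTC.
Rome is UTC+1:00, so local end time = 11:19 + 1:00 = 12:19 on Dec 23.

12:19 on December 23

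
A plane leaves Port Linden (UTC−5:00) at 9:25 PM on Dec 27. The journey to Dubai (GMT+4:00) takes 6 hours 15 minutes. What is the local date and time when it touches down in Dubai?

12:40 PM on December 28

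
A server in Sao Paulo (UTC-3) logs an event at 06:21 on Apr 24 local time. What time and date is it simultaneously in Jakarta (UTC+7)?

Jakarta is 10:00 ahead of Sao Paulo.
Shift by the zone difference: 06:21 + 10:00 = 16:21 on Apr 24 in Jakarta.

16:21 on April 24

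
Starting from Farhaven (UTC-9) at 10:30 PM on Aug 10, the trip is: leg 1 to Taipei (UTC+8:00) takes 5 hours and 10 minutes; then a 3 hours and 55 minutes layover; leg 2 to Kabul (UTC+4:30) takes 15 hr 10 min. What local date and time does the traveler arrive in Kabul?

12:15 PM on Aug 12

Convert departure to UTC: 10:30 PM + 9:00 = 7:30 AM UTC on Aug 11.
Add 5 hours 10 minutes leg 1 → 12:40 PM UTC.
Add 3 hours 55 minutes layover in Taipei → 4:35 PM UTC.
Add 15 hours 10 minutes leg 2 → 7:45 AM UTC (Aug 12).
Kabul is UTC+4:30, so local arrival = 7:45 AM + 4:30 = 12:15 PM on Aug 12.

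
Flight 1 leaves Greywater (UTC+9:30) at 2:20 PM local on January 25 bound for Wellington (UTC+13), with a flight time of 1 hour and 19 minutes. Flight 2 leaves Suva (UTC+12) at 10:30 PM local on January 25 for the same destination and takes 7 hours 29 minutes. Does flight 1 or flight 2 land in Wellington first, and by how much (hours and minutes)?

Flight 1 in UTC: 2:20 PM − 9:30 = 4:50 AM on Jan 25.
+1 hour 19 minutes → arrive 6:09 AM UTC on Jan 25.
Flight 2 in UTC: 10:30 PM − 12:00 = 10:30 AM on Jan 25.
+7 hours 29 minutes → arrive 5:59 PM UTC on Jan 25.
Flight 1 lands earlier by 11 hours 50 minutes.

the first, by 11 hours 50 minutes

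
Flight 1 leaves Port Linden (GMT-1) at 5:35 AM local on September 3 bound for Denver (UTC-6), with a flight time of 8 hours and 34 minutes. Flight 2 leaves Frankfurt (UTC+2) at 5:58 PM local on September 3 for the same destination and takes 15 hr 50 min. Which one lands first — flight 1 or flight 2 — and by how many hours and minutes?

the first, by 16 hours 39 minutes

Flight 1 in UTC: 5:35 AM + 1:00 = 6:35 AM on Sep 3.
+8 hours and 34 minutes → arrive 3:09 PM UTC on Sep 3.
Flight 2 in UTC: 5:58 PM − 2:00 = 3:58 PM on Sep 3.
+15 hours and 50 minutes → arrive 7:48 AM UTC on Sep 4.
Flight 1 lands earlier by 16 hours 39 minutes.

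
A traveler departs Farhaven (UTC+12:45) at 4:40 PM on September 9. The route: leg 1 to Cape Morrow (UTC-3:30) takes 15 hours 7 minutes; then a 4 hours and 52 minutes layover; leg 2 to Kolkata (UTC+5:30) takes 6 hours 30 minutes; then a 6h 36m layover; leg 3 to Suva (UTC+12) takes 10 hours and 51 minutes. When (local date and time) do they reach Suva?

Convert departure to UTC: 4:40 PM − 12:45 = 3:55 AM UTC on Sep 9.
Add 15 hours 7 minutes leg 1 → 7:02 PM UTC.
Add 4 hours and 52 minutes layover in Cape Morrow → 11:54 PM UTC.
Add 6 hours and 30 minutes leg 2 → 6:24 AM UTC (Sep 10).
Add 6 hours 36 minutes layover in Kolkata → 1:00 PM UTC.
Add 10 hours and 51 minutes leg 3 → 11:51 PM UTC.
Suva is UTC+12:00, so local arrival = 11:51 PM + 12:00 = 11:51 AM on Sep 11.

11:51 AM on Sep 11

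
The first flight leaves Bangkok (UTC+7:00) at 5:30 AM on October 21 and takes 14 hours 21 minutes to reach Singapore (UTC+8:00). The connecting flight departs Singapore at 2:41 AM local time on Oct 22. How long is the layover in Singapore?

5 hours 50 minutes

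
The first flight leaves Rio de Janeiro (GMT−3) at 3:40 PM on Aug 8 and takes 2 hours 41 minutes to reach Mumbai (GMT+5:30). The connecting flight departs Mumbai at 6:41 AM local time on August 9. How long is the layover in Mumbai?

3 hours 50 minutes

Convert departure to UTC: 3:40 PM + 3:00 = 6:40 PM UTC on Aug 8.
Add 2 hours 41 minutes flight time → 9:21 PM UTC.
Mumbai is UTC+5:30, so local arrival = 9:21 PM + 5:30 = 2:51 AM on Aug 9.
Layover = 6:41 AM − 2:51 AM = 3 hours 50 minutes.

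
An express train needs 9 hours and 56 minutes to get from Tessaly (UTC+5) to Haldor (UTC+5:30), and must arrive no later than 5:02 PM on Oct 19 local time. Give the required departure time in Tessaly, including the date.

6:36 AM on October 19

Target arrival in UTC: 5:02 PM − 5:30 = 11:32 AM on Oct 19.
Subtract 9 hours 56 minutes → departure 1:36 AM UTC on Oct 19.
Tessaly is UTC+5:00: 1:36 AM + 5:00 = 6:36 AM on Oct 19.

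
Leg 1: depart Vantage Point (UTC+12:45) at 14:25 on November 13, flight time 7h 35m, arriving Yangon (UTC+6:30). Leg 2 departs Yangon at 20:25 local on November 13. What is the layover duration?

4 hours 40 minutes

Convert departure to UTC: 14:25 − 12:45 = 01:40 UTC on Nov 13.
Add 7 hours and 35 minutes flight time → 09:15 UTC.
Yangon is UTC+6:30, so local arrival = 09:15 + 6:30 = 15:45 on Nov 13.
Layover = 20:25 − 15:45 = 4 hours 40 minutes.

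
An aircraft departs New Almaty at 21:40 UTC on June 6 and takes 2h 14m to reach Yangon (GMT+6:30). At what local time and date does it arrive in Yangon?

Departure is given in UTC: 21:40 on Jun 6.
Add 2 hours and 14 minutes → 23:54 UTC.
Yangon is UTC+6:30: 23:54 + 6:30 = 06:24 on Jun 7.

06:24 on June 7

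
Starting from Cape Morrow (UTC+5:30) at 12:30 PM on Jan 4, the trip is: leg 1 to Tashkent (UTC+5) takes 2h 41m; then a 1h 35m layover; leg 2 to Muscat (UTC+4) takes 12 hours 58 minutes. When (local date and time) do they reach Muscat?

Convert departure to UTC: 12:30 PM − 5:30 = 7:00 AM UTC on Jan 4.
Add 2 hours and 41 minutes leg 1 → 9:41 AM UTC.
Add 1 hour and 35 minutes layover in Tashkent → 11:16 AM UTC.
Add 12 hours 58 minutes leg 2 → 12:14 AM UTC (Jan 5).
Muscat is UTC+4:00, so local arrival = 12:14 AM + 4:00 = 4:14 AM on Jan 5.

4:14 AM on Jan 5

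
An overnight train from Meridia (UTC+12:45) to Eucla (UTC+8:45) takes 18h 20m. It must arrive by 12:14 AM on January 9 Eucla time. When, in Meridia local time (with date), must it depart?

9:54 AM on Jan 8

Target arrival in UTC: 12:14 AM − 8:45 = 3:29 PM on Jan 8.
Subtract 18 hours and 20 minutes → departure 9:09 PM UTC on Jan 7.
Meridia is UTC+12:45: 9:09 PM + 12:45 = 9:54 AM on Jan 8.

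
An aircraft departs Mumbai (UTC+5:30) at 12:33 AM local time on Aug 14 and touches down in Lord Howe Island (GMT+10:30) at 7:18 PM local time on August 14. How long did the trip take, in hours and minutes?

13 hours 45 minutes

Departure in UTC: 12:33 AM − 5:30 = 7:03 PM on Aug 13.
Arrival in UTC: 7:18 PM − 10:30 = 8:48 AM on Aug 14.
Elapsed = 8:48 AM − 7:03 PM (+1 day) = 13 hours 45 minutes.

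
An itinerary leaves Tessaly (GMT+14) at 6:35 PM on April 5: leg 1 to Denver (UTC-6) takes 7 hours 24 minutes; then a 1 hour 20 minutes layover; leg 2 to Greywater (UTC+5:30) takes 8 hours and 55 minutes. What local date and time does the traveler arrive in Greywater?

3:44 AM on April 6

Convert departure to UTC: 6:35 PM − 14:00 = 4:35 AM UTC on Apr 5.
Add 7 hours 24 minutes leg 1 → 11:59 AM UTC.
Add 1 hour 20 minutes layover in Denver → 1:19 PM UTC.
Add 8 hours and 55 minutes leg 2 → 10:14 PM UTC.
Greywater is UTC+5:30, so local arrival = 10:14 PM + 5:30 = 3:44 AM on Apr 6.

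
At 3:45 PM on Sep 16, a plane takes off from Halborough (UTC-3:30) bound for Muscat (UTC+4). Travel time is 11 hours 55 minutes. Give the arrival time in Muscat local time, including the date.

Convert departure to UTC: 3:45 PM + 3:30 = 7:15 PM UTC on Sep 16.
Add 11 hours and 55 minutes travel time → 7:10 AM UTC (Sep 17).
Muscat is UTC+4:00, so local arrival = 7:10 AM + 4:00 = 11:10 AM on Sep 17.

11:10 AM on Sep 17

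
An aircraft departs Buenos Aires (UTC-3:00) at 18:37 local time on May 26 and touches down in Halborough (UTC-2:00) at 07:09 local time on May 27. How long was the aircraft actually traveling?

Halborough is 1:00 ahead of Buenos Aires.
Clock-face elapsed time (ignoring zones) is 12 hours 32 minutes.
Actual elapsed = 12 hours 32 minutes − 1:00 = 11 hours 32 minutes.

11 hours 32 minutes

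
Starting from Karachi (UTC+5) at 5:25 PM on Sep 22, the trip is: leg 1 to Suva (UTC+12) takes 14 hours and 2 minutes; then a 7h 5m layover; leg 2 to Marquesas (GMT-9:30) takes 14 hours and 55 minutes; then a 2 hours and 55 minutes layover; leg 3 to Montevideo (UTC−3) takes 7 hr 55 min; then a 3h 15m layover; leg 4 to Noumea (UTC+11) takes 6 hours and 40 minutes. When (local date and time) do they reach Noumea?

Convert departure to UTC: 5:25 PM − 5:00 = 12:25 PM UTC on Sep 22.
Add 14 hours and 2 minutes leg 1 → 2:27 AM UTC (Sep 23).
Add 7 hours 5 minutes layover in Suva → 9:32 AM UTC.
Add 14 hours and 55 minutes leg 2 → 12:27 AM UTC (Sep 24).
Add 2 hours and 55 minutes layover in Marquesas → 3:22 AM UTC.
Add 7 hours and 55 minutes leg 3 → 11:17 AM UTC.
Add 3 hours 15 minutes layover in Montevideo → 2:32 PM UTC.
Add 6 hours 40 minutes leg 4 → 9:12 PM UTC.
Noumea is UTC+11:00, so local arrival = 9:12 PM + 11:00 = 8:12 AM on Sep 25.

8:12 AM on September 25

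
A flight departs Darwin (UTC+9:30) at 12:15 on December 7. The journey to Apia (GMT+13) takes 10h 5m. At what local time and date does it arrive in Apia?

01:50 on December 8

Convert departure to UTC: 12:15 − 9:30 = 02:45 UTC on Dec 7.
Add 10 hours and 5 minutes travel time → 12:50 UTC.
Apia is UTC+13:00, so local arrival = 12:50 + 13:00 = 01:50 on Dec 8.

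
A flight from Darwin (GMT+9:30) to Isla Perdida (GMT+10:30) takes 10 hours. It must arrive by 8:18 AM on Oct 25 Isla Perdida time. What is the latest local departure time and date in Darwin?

9:18 PM on October 24

Target arrival in UTC: 8:18 AM − 10:30 = 9:48 PM on Oct 24.
Subtract 10 hours → departure 11:48 AM UTC on Oct 24.
Darwin is UTC+9:30: 11:48 AM + 9:30 = 9:18 PM on Oct 24.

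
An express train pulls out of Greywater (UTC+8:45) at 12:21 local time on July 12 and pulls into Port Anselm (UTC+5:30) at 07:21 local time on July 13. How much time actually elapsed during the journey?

Departure in UTC: 12:21 − 8:45 = 03:36 on Jul 12.
Arrival in UTC: 07:21 − 5:30 = 01:51 on Jul 13.
Elapsed = 01:51 − 03:36 (+1 day) = 22 hours 15 minutes.

22 hours 15 minutes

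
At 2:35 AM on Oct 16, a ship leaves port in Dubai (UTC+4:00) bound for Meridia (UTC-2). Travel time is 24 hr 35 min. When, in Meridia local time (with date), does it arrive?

9:10 PM on October 16

Meridia is 6:00 behind Dubai.
After 24 hours and 35 minutes it is 3:10 AM (Oct 17) in Dubai.
Shift by the zone difference: 3:10 AM − 6:00 = 9:10 PM on Oct 16 in Meridia.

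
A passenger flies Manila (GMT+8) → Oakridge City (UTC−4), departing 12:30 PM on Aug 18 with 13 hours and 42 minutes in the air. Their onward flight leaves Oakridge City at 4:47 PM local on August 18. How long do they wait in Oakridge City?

2 hours 35 minutes

Convert departure to UTC: 12:30 PM − 8:00 = 4:30 AM UTC on Aug 18.
Add 13 hours and 42 minutes flight time → 6:12 PM UTC.
Oakridge City is UTC−4:00, so local arrival = 6:12 PM − 4:00 = 2:12 PM on Aug 18.
Layover = 4:47 PM − 2:12 PM = 2 hours 35 minutes.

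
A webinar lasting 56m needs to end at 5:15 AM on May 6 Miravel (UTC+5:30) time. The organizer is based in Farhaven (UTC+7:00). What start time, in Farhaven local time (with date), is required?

Target end time in UTC: 5:15 AM − 5:30 = 11:45 PM on May 5.
Subtract 56 minutes → start 10:49 PM UTC on May 5.
Farhaven is UTC+7:00: 10:49 PM + 7:00 = 5:49 AM on May 6.

5:49 AM on May 6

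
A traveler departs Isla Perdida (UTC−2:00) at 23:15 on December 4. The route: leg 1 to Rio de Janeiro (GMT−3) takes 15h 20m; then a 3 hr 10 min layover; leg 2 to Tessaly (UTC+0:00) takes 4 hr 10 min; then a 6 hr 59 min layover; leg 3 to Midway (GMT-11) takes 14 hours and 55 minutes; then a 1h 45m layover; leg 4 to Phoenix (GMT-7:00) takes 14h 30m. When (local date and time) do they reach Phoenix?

07:04 on December 7

Convert departure to UTC: 23:15 + 2:00 = 01:15 UTC on Dec 5.
Add 15 hours and 20 minutes leg 1 → 16:35 UTC.
Add 3 hours and 10 minutes layover in Rio de Janeiro → 19:45 UTC.
Add 4 hours and 10 minutes leg 2 → 23:55 UTC.
Add 6 hours and 59 minutes layover in Tessaly → 06:54 UTC (Dec 6).
Add 14 hours 55 minutes leg 3 → 21:49 UTC.
Add 1 hour 45 minutes layover in Midway → 23:34 UTC.
Add 14 hours and 30 minutes leg 4 → 14:04 UTC (Dec 7).
Phoenix is UTC−7:00, so local arrival = 14:04 − 7:00 = 07:04 on Dec 7.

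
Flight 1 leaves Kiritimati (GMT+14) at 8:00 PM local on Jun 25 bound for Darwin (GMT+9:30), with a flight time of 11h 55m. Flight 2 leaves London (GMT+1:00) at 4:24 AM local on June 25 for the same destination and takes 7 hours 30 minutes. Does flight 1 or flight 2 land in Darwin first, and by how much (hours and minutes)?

the second, by 7 hours 1 minute

Flight 1 in UTC: 8:00 PM − 14:00 = 6:00 AM on Jun 25.
+11 hours and 55 minutes → arrive 5:55 PM UTC on Jun 25.
Flight 2 in UTC: 4:24 AM − 1:00 = 3:24 AM on Jun 25.
+7 hours and 30 minutes → arrive 10:54 AM UTC on Jun 25.
Flight 2 lands earlier by 7 hours 1 minute.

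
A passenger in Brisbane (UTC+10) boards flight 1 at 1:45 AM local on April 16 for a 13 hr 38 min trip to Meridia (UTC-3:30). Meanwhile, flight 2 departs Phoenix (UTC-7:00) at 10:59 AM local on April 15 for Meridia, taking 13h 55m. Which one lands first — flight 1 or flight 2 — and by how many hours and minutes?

the first, by 2 hours 31 minutes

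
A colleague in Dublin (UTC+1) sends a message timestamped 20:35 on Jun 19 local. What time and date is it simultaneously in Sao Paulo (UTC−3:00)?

In UTC: 20:35 − 1:00 = 19:35 on Jun 19.
Sao Paulo is UTC−3:00: 19:35 − 3:00 = 16:35 on Jun 19.

16:35 on June 19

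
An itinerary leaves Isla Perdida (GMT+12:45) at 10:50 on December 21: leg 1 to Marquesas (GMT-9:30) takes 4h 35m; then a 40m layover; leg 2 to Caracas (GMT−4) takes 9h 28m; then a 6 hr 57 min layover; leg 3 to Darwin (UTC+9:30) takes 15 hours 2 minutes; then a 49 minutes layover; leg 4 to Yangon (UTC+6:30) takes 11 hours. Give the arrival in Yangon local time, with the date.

05:06 on December 23

Convert departure to UTC: 10:50 − 12:45 = 22:05 UTC on Dec 20.
Add 4 hours 35 minutes leg 1 → 02:40 UTC (Dec 21).
Add 40 minutes layover in Marquesas → 03:20 UTC.
Add 9 hours and 28 minutes leg 2 → 12:48 UTC.
Add 6 hours and 57 minutes layover in Caracas → 19:45 UTC.
Add 15 hours and 2 minutes leg 3 → 10:47 UTC (Dec 22).
Add 49 minutes layover in Darwin → 11:36 UTC.
Add 11 hours leg 4 → 22:36 UTC.
Yangon is UTC+6:30, so local arrival = 22:36 + 6:30 = 05:06 on Dec 23.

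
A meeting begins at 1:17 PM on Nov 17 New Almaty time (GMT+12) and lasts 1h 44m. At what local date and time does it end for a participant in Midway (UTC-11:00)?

Midway is 23:00 behind New Almaty.
After 1 hour 44 minutes it is 3:01 PM in New Almaty.
Shift by the zone difference: 3:01 PM − 23:00 = 4:01 PM on Nov 16 in Midway.

4:01 PM on November 16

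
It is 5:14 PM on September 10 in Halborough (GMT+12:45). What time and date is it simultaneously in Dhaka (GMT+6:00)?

Dhaka is 6:45 behind Halborough.
Shift by the zone difference: 5:14 PM − 6:45 = 10:29 AM on Sep 10 in Dhaka.

10:29 AM on Sep 10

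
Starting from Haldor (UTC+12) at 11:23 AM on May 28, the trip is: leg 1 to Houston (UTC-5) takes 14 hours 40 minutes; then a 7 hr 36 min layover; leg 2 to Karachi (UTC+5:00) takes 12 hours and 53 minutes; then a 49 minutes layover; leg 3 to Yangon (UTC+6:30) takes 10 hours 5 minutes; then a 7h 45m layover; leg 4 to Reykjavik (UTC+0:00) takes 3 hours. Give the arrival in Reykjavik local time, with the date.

Convert departure to UTC: 11:23 AM − 12:00 = 11:23 PM UTC on May 27.
Add 14 hours 40 minutes leg 1 → 2:03 PM UTC (May 28).
Add 7 hours and 36 minutes layover in Houston → 9:39 PM UTC.
Add 12 hours and 53 minutes leg 2 → 10:32 AM UTC (May 29).
Add 49 minutes layover in Karachi → 11:21 AM UTC.
Add 10 hours and 5 minutes leg 3 → 9:26 PM UTC.
Add 7 hours and 45 minutes layover in Yangon → 5:11 AM UTC (May 30).
Add 3 hours leg 4 → 8:11 AM UTC.
Reykjavik is UTC+0, so local arrival is the same: 8:11 AM on May 30.

8:11 AM on May 30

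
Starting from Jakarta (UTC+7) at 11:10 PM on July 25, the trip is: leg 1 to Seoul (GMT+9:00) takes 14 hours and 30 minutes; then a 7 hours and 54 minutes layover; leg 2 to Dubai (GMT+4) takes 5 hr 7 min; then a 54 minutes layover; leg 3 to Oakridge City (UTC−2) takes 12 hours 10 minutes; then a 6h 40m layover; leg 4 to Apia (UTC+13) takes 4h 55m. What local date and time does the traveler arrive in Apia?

9:20 AM on July 28

Convert departure to UTC: 11:10 PM − 7:00 = 4:10 PM UTC on Jul 25.
Add 14 hours and 30 minutes leg 1 → 6:40 AM UTC (Jul 26).
Add 7 hours 54 minutes layover in Seoul → 2:34 PM UTC.
Add 5 hours 7 minutes leg 2 → 7:41 PM UTC.
Add 54 minutes layover in Dubai → 8:35 PM UTC.
Add 12 hours and 10 minutes leg 3 → 8:45 AM UTC (Jul 27).
Add 6 hours and 40 minutes layover in Oakridge City → 3:25 PM UTC.
Add 4 hours 55 minutes leg 4 → 8:20 PM UTC.
Apia is UTC+13:00, so local arrival = 8:20 PM + 13:00 = 9:20 AM on Jul 28.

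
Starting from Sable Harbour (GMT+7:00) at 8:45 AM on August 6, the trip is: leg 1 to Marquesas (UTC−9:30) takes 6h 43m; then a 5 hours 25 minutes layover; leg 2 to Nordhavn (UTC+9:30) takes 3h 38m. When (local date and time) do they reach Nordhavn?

3:01 AM on August 7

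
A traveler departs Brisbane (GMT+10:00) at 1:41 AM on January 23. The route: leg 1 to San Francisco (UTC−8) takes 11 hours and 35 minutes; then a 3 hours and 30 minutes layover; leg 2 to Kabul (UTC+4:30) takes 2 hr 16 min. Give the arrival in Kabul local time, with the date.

Convert departure to UTC: 1:41 AM − 10:00 = 3:41 PM UTC on Jan 22.
Add 11 hours 35 minutes leg 1 → 3:16 AM UTC (Jan 23).
Add 3 hours 30 minutes layover in San Francisco → 6:46 AM UTC.
Add 2 hours 16 minutes leg 2 → 9:02 AM UTC.
Kabul is UTC+4:30, so local arrival = 9:02 AM + 4:30 = 1:32 PM on Jan 23.

1:32 PM on Jan 23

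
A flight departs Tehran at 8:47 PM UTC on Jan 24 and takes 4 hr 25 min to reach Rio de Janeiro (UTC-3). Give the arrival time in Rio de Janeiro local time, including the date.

Departure is given in UTC: 8:47 PM on Jan 24.
Add 4 hours and 25 minutes → 1:12 AM UTC (Jan 25).
Rio de Janeiro is UTC−3:00: 1:12 AM − 3:00 = 10:12 PM on Jan 24.

10:12 PM on Jan 24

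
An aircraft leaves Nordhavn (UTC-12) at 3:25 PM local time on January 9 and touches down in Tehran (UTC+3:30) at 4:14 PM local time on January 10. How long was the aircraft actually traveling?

Departure in UTC: 3:25 PM + 12:00 = 3:25 AM on Jan 10.
Arrival in UTC: 4:14 PM − 3:30 = 12:44 PM on Jan 10.
Elapsed = 12:44 PM − 3:25 AM = 9 hours 19 minutes.

9 hours 19 minutes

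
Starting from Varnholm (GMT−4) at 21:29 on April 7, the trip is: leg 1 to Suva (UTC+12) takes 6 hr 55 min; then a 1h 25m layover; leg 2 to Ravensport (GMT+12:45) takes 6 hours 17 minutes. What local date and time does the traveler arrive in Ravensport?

Convert departure to UTC: 21:29 + 4:00 = 01:29 UTC on Apr 8.
Add 6 hours and 55 minutes leg 1 → 08:24 UTC.
Add 1 hour and 25 minutes layover in Suva → 09:49 UTC.
Add 6 hours and 17 minutes leg 2 → 16:06 UTC.
Ravensport is UTC+12:45, so local arrival = 16:06 + 12:45 = 04:51 on Apr 9.

04:51 on April 9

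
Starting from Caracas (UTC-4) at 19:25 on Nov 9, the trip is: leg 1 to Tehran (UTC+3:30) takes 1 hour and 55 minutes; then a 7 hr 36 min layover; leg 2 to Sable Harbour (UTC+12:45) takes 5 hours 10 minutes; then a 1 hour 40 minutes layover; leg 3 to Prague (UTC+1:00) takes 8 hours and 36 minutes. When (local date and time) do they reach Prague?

Convert departure to UTC: 19:25 + 4:00 = 23:25 UTC on Nov 9.
Add 1 hour 55 minutes leg 1 → 01:20 UTC (Nov 10).
Add 7 hours 36 minutes layover in Tehran → 08:56 UTC.
Add 5 hours 10 minutes leg 2 → 14:06 UTC.
Add 1 hour 40 minutes layover in Sable Harbour → 15:46 UTC.
Add 8 hours and 36 minutes leg 3 → 00:22 UTC (Nov 11).
Prague is UTC+1:00, so local arrival = 00:22 + 1:00 = 01:22 on Nov 11.

01:22 on Nov 11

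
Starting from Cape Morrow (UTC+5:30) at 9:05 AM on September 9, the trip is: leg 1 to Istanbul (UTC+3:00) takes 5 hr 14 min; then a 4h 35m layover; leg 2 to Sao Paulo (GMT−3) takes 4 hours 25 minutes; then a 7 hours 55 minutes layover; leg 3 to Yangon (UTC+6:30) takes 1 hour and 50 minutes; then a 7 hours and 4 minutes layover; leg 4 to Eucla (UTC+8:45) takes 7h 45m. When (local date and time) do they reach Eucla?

3:08 AM on Sep 11

Convert departure to UTC: 9:05 AM − 5:30 = 3:35 AM UTC on Sep 9.
Add 5 hours and 14 minutes leg 1 → 8:49 AM UTC.
Add 4 hours and 35 minutes layover in Istanbul → 1:24 PM UTC.
Add 4 hours and 25 minutes leg 2 → 5:49 PM UTC.
Add 7 hours and 55 minutes layover in Sao Paulo → 1:44 AM UTC (Sep 10).
Add 1 hour 50 minutes leg 3 → 3:34 AM UTC.
Add 7 hours and 4 minutes layover in Yangon → 10:38 AM UTC.
Add 7 hours 45 minutes leg 4 → 6:23 PM UTC.
Eucla is UTC+8:45, so local arrival = 6:23 PM + 8:45 = 3:08 AM on Sep 11.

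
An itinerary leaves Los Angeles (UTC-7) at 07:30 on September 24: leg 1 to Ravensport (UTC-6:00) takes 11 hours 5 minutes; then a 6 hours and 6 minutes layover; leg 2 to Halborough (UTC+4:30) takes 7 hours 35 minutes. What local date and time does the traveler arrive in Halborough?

19:46 on September 25

Convert departure to UTC: 07:30 + 7:00 = 14:30 UTC on Sep 24.
Add 11 hours and 5 minutes leg 1 → 01:35 UTC (Sep 25).
Add 6 hours 6 minutes layover in Ravensport → 07:41 UTC.
Add 7 hours and 35 minutes leg 2 → 15:16 UTC.
Halborough is UTC+4:30, so local arrival = 15:16 + 4:30 = 19:46 on Sep 25.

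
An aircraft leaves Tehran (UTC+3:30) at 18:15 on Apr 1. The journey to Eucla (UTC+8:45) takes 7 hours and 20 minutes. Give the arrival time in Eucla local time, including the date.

Convert departure to UTC: 18:15 − 3:30 = 14:45 UTC on Apr 1.
Add 7 hours 20 minutes travel time → 22:05 UTC.
Eucla is UTC+8:45, so local arrival = 22:05 + 8:45 = 06:50 on Apr 2.

06:50 on April 2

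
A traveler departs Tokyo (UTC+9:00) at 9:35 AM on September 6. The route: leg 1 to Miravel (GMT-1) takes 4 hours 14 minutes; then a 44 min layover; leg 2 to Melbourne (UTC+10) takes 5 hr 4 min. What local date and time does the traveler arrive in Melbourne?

8:37 PM on September 6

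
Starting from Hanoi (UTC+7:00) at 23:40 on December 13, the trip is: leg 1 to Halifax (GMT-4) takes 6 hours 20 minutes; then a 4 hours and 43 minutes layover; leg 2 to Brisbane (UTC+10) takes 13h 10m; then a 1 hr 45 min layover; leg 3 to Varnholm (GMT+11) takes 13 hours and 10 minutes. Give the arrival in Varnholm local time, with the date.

18:48 on Dec 15

Convert departure to UTC: 23:40 − 7:00 = 16:40 UTC on Dec 13.
Add 6 hours and 20 minutes leg 1 → 23:00 UTC.
Add 4 hours 43 minutes layover in Halifax → 03:43 UTC (Dec 14).
Add 13 hours 10 minutes leg 2 → 16:53 UTC.
Add 1 hour and 45 minutes layover in Brisbane → 18:38 UTC.
Add 13 hours 10 minutes leg 3 → 07:48 UTC (Dec 15).
Varnholm is UTC+11:00, so local arrival = 07:48 + 11:00 = 18:48 on Dec 15.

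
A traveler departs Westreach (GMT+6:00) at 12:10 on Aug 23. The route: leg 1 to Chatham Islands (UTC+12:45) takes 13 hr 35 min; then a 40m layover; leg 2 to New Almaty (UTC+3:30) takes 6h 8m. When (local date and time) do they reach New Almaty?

Convert departure to UTC: 12:10 − 6:00 = 06:10 UTC on Aug 23.
Add 13 hours 35 minutes leg 1 → 19:45 UTC.
Add 40 minutes layover in Chatham Islands → 20:25 UTC.
Add 6 hours 8 minutes leg 2 → 02:33 UTC (Aug 24).
New Almaty is UTC+3:30, so local arrival = 02:33 + 3:30 = 06:03 on Aug 24.

06:03 on August 24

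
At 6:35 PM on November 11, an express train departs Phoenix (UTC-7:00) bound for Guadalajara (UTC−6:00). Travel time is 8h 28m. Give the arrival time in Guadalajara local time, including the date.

Convert departure to UTC: 6:35 PM + 7:00 = 1:35 AM UTC on Nov 12.
Add 8 hours 28 minutes travel time → 10:03 AM UTC.
Guadalajara is UTC−6:00, so local arrival = 10:03 AM − 6:00 = 4:03 AM on Nov 12.

4:03 AM on November 12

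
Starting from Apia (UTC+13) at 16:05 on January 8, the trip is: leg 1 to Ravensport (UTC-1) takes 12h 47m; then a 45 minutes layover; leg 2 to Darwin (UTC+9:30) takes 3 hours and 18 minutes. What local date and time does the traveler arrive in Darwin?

05:25 on January 9

Convert departure to UTC: 16:05 − 13:00 = 03:05 UTC on Jan 8.
Add 12 hours 47 minutes leg 1 → 15:52 UTC.
Add 45 minutes layover in Ravensport → 16:37 UTC.
Add 3 hours 18 minutes leg 2 → 19:55 UTC.
Darwin is UTC+9:30, so local arrival = 19:55 + 9:30 = 05:25 on Jan 9.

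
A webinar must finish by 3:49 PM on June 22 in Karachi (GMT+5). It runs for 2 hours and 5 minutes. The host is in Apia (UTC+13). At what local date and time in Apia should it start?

9:44 PM on Jun 22

Target end time in UTC: 3:49 PM − 5:00 = 10:49 AM on Jun 22.
Subtract 2 hours and 5 minutes → start 8:44 AM UTC on Jun 22.
Apia is UTC+13:00: 8:44 AM + 13:00 = 9:44 PM on Jun 22.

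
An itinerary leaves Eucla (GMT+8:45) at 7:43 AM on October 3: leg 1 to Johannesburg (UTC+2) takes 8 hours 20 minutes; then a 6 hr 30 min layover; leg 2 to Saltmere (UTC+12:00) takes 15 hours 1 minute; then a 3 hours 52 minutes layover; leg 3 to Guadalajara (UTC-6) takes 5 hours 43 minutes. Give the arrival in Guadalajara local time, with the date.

8:24 AM on October 4

Convert departure to UTC: 7:43 AM − 8:45 = 10:58 PM UTC on Oct 2.
Add 8 hours and 20 minutes leg 1 → 7:18 AM UTC (Oct 3).
Add 6 hours 30 minutes layover in Johannesburg → 1:48 PM UTC.
Add 15 hours and 1 minute leg 2 → 4:49 AM UTC (Oct 4).
Add 3 hours and 52 minutes layover in Saltmere → 8:41 AM UTC.
Add 5 hours and 43 minutes leg 3 → 2:24 PM UTC.
Guadalajara is UTC−6:00, so local arrival = 2:24 PM − 6:00 = 8:24 AM on Oct 4.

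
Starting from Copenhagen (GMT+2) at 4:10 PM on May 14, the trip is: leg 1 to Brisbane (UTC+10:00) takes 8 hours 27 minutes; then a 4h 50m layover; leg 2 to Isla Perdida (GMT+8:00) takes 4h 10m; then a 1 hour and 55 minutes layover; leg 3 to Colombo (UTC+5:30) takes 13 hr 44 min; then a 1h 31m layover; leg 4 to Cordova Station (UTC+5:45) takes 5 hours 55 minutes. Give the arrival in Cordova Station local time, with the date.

Convert departure to UTC: 4:10 PM − 2:00 = 2:10 PM UTC on May 14.
Add 8 hours 27 minutes leg 1 → 10:37 PM UTC.
Add 4 hours 50 minutes layover in Brisbane → 3:27 AM UTC (May 15).
Add 4 hours and 10 minutes leg 2 → 7:37 AM UTC.
Add 1 hour 55 minutes layover in Isla Perdida → 9:32 AM UTC.
Add 13 hours and 44 minutes leg 3 → 11:16 PM UTC.
Add 1 hour and 31 minutes layover in Colombo → 12:47 AM UTC (May 16).
Add 5 hours and 55 minutes leg 4 → 6:42 AM UTC.
Cordova Station is UTC+5:45, so local arrival = 6:42 AM + 5:45 = 12:27 PM on May 16.

12:27 PM on May 16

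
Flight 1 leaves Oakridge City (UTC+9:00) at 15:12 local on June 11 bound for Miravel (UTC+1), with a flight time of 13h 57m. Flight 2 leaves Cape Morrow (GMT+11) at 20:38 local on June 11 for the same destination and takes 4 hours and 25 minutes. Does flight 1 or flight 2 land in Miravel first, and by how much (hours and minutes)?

Flight 1 in UTC: 15:12 − 9:00 = 06:12 on Jun 11.
+13 hours and 57 minutes → arrive 20:09 UTC on Jun 11.
Flight 2 in UTC: 20:38 − 11:00 = 09:38 on Jun 11.
+4 hours 25 minutes → arrive 14:03 UTC on Jun 11.
Flight 2 lands earlier by 6 hours 6 minutes.

the second, by 6 hours 6 minutes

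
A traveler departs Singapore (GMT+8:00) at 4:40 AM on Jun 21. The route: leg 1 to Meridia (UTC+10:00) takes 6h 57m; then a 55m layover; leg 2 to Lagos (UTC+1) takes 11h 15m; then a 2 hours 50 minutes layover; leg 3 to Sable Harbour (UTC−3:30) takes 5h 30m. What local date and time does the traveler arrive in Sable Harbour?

Convert departure to UTC: 4:40 AM − 8:00 = 8:40 PM UTC on Jun 20.
Add 6 hours 57 minutes leg 1 → 3:37 AM UTC (Jun 21).
Add 55 minutes layover in Meridia → 4:32 AM UTC.
Add 11 hours and 15 minutes leg 2 → 3:47 PM UTC.
Add 2 hours and 50 minutes layover in Lagos → 6:37 PM UTC.
Add 5 hours 30 minutes leg 3 → 12:07 AM UTC (Jun 22).
Sable Harbour is UTC−3:30, so local arrival = 12:07 AM − 3:30 = 8:37 PM on Jun 21.

8:37 PM on Jun 21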